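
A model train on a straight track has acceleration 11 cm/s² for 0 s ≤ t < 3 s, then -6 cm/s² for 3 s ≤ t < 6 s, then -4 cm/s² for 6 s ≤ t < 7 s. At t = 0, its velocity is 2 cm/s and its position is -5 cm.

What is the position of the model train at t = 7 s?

143.5 cm

On each constant-a segment, Δv = aΔt and Δx = v₀Δt + ½aΔt²; chain segment to segment.
0–3 s: v starts 2 cm/s; Δx = 2·3 + ½·11·3² = 55.5 cm; v ends 35 cm/s.
3–6 s: v starts 35 cm/s; Δx = 35·3 + ½·-6·3² = 78 cm; v ends 17 cm/s.
6–7 s: v starts 17 cm/s; Δx = 17·1 + ½·-4·1² = 15 cm; v ends 13 cm/s.
x(7) = -5 + Σ Δx = 143.5 cm.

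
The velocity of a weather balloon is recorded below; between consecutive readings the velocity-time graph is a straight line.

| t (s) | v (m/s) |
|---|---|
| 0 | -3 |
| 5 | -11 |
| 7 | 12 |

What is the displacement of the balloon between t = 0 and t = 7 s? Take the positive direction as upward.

-34 m

Displacement is the signed area under the v-t curve.
0–5 s: ½(-3 + -11)(5) = -35 m
5–7 s: ½(-11 + 12)(2) = 1 m
Net displacement = -34 m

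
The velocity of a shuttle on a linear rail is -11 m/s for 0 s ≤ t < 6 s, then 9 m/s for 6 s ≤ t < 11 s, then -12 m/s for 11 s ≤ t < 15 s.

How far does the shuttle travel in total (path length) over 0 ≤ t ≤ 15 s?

159 m

Distance (not displacement) is the total path length: add the absolute areas under v-t.
0–6 s: |-11| × 6 = 66 m
6–11 s: |9| × 5 = 45 m
11–15 s: |-12| × 4 = 48 m
Total distance = 159 m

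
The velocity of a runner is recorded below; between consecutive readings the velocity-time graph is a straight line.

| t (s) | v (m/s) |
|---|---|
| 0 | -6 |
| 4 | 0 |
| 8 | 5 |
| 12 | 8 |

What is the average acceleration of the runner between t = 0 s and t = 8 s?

1.375 m/s²

Average acceleration = Δv/Δt = (5 − -6)/(8 − 0) = 1.375 m/s².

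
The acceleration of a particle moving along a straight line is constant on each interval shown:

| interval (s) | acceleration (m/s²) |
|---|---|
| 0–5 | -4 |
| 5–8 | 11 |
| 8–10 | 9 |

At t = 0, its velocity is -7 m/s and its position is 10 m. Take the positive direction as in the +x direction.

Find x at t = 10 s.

On each constant-a segment, Δv = aΔt and Δx = v₀Δt + ½aΔt²; chain segment to segment.
0–5 s: v starts -7 m/s; Δx = -7·5 + ½·-4·5² = -85 m; v ends -27 m/s.
5–8 s: v starts -27 m/s; Δx = -27·3 + ½·11·3² = -31.5 m; v ends 6 m/s.
8–10 s: v starts 6 m/s; Δx = 6·2 + ½·9·2² = 30 m; v ends 24 m/s.
x(10) = 10 + Σ Δx = -76.5 m.

-76.5 m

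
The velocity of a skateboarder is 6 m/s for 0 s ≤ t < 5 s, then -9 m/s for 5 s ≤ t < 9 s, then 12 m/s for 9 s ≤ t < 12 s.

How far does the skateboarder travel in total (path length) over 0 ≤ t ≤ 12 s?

102 m

Total distance travelled is ∫|v| dt — sum the magnitudes of each area piece.
0–5 s: |6| × 5 = 30 m
5–9 s: |-9| × 4 = 36 m
9–12 s: |12| × 3 = 36 m
Total distance = 102 m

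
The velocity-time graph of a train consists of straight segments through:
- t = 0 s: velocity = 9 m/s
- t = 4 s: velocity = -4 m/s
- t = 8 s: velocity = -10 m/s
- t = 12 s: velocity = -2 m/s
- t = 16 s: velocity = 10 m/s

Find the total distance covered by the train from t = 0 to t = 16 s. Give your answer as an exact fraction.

3286/39 m

Total distance travelled is ∫|v| dt — sum the magnitudes of each area piece.
0–4 s: v = 0 at t = 36/13 s; triangle areas 162/13 + 32/13 = 194/13 m
4–8 s: |½(-4 + -10)(4)| = 28 m
8–12 s: |½(-10 + -2)(4)| = 24 m
12–16 s: v = 0 at t = 38/3 s; triangle areas 2/3 + 50/3 = 52/3 m
Total distance = 3286/39 m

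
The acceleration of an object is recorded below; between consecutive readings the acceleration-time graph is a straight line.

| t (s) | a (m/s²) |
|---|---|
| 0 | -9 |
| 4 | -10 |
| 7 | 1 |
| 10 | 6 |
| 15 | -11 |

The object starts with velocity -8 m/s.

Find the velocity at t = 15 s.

Δv equals the area under the a-t graph; then v = v₀ + Δv.
0–4 s: ½(-9 + -10)(4) = -38 m/s
4–7 s: ½(-10 + 1)(3) = -13.5 m/s
7–10 s: ½(1 + 6)(3) = 10.5 m/s
10–15 s: ½(6 + -11)(5) = -12.5 m/s
Δv = -53.5 m/s, so v(15) = -8 + (-53.5) = -61.5 m/s.

-61.5 m/s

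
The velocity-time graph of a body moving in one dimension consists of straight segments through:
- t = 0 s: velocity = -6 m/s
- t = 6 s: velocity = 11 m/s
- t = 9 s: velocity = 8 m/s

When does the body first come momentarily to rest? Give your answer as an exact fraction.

v changes sign on 0–6 s (from -6 to 11); the graph is linear there, so v = 0 at t = 0 + (6)·(6 − 0)/(11 − -6) = 36/17 s.

t = 36/17 s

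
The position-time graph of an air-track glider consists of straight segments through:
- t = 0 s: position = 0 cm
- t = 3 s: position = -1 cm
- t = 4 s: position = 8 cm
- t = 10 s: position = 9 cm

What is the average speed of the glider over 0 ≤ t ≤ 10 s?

Average speed = (total path length)/(elapsed time); on a piecewise-linear x-t graph the path length is Σ|Δx|.
0–3 s: |Δx| = |-1 − 0| = 1 cm
3–4 s: |Δx| = |8 − -1| = 9 cm
4–10 s: |Δx| = |9 − 8| = 1 cm
Total path = 11 cm; average speed = 11/10 = 1.1 cm/s.

1.1 cm/s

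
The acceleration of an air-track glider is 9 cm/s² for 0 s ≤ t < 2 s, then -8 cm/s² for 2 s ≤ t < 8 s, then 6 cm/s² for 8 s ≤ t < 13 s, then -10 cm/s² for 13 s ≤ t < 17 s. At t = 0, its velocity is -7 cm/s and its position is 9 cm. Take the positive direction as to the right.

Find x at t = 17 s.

On each constant-a segment, Δv = aΔt and Δx = v₀Δt + ½aΔt²; chain segment to segment.
0–2 s: v starts -7 cm/s; Δx = -7·2 + ½·9·2² = 4 cm; v ends 11 cm/s.
2–8 s: v starts 11 cm/s; Δx = 11·6 + ½·-8·6² = -78 cm; v ends -37 cm/s.
8–13 s: v starts -37 cm/s; Δx = -37·5 + ½·6·5² = -110 cm; v ends -7 cm/s.
13–17 s: v starts -7 cm/s; Δx = -7·4 + ½·-10·4² = -108 cm; v ends -47 cm/s.
x(17) = 9 + Σ Δx = -283 cm.

-283 cm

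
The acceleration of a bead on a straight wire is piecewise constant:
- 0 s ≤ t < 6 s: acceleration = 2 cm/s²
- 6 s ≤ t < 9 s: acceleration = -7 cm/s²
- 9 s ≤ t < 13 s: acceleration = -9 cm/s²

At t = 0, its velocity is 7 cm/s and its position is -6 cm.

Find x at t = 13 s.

17.5 cm

On each constant-a segment, Δv = aΔt and Δx = v₀Δt + ½aΔt²; chain segment to segment.
0–6 s: v starts 7 cm/s; Δx = 7·6 + ½·2·6² = 78 cm; v ends 19 cm/s.
6–9 s: v starts 19 cm/s; Δx = 19·3 + ½·-7·3² = 25.5 cm; v ends -2 cm/s.
9–13 s: v starts -2 cm/s; Δx = -2·4 + ½·-9·4² = -80 cm; v ends -38 cm/s.
x(13) = -6 + Σ Δx = 17.5 cm.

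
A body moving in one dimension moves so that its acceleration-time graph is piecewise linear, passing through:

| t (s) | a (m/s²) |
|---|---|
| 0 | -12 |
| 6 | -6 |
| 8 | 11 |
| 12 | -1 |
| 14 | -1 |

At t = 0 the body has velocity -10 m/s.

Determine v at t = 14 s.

Δv equals the area under the a-t graph; then v = v₀ + Δv.
0–6 s: ½(-12 + -6)(6) = -54 m/s
6–8 s: ½(-6 + 11)(2) = 5 m/s
8–12 s: ½(11 + -1)(4) = 20 m/s
12–14 s: -1 × 2 = -2 m/s
Δv = -31 m/s, so v(14) = -10 + (-31) = -41 m/s.

-41 m/s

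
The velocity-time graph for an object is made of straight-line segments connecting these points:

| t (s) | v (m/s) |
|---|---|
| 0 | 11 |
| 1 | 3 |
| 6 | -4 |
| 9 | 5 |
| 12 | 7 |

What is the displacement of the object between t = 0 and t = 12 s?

Displacement is the signed area under the v-t curve.
0–1 s: ½(11 + 3)(1) = 7 m
1–6 s: ½(3 + -4)(5) = -2.5 m
6–9 s: ½(-4 + 5)(3) = 1.5 m
9–12 s: ½(5 + 7)(3) = 18 m
Net displacement = 24 m

24 m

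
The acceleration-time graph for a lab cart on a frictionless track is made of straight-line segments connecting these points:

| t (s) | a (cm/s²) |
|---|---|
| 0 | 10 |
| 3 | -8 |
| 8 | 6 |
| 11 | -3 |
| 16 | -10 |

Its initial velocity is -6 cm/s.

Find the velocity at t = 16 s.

-36 cm/s

Δv equals the area under the a-t graph; then v = v₀ + Δv.
0–3 s: ½(10 + -8)(3) = 3 cm/s
3–8 s: ½(-8 + 6)(5) = -5 cm/s
8–11 s: ½(6 + -3)(3) = 4.5 cm/s
11–16 s: ½(-3 + -10)(5) = -32.5 cm/s
Δv = -30 cm/s, so v(16) = -6 + (-30) = -36 cm/s.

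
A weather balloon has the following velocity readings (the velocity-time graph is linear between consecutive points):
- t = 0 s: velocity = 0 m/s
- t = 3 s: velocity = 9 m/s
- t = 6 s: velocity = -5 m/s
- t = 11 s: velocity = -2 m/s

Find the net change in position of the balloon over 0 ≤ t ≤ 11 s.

2 m

Displacement is the signed area under the v-t curve.
0–3 s: ½(0 + 9)(3) = 13.5 m
3–6 s: ½(9 + -5)(3) = 6 m
6–11 s: ½(-5 + -2)(5) = -17.5 m
Net displacement = 2 m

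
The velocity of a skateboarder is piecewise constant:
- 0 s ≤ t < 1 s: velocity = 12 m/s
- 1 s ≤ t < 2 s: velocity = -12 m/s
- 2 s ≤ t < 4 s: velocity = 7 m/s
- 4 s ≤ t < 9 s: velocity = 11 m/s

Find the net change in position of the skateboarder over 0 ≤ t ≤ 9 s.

69 m

Net displacement equals the area under the velocity-time graph (areas below the axis count negative).
0–1 s: 12 × 1 = 12 m
1–2 s: -12 × 1 = -12 m
2–4 s: 7 × 2 = 14 m
4–9 s: 11 × 5 = 55 m
Net displacement = 69 m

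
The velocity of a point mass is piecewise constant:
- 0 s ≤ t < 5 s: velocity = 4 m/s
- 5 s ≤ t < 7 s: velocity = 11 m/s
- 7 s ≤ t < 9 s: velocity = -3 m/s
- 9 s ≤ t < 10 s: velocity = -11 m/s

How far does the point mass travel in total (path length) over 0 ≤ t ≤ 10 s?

59 m

Total distance travelled is ∫|v| dt — sum the magnitudes of each area piece.
0–5 s: |4| × 5 = 20 m
5–7 s: |11| × 2 = 22 m
7–9 s: |-3| × 2 = 6 m
9–10 s: |-11| × 1 = 11 m
Total distance = 59 m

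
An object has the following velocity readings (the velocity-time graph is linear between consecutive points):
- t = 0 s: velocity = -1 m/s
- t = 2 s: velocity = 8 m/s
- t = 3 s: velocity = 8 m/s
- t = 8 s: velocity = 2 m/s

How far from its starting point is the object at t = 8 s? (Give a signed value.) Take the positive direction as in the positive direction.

40 m

Displacement is the signed area under the v-t curve.
0–2 s: ½(-1 + 8)(2) = 7 m
2–3 s: 8 × 1 = 8 m
3–8 s: ½(8 + 2)(5) = 25 m
Net displacement = 40 m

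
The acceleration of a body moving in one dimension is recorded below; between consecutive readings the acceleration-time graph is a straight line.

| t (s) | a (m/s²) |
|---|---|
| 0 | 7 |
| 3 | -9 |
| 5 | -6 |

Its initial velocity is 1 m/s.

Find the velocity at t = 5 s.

Δv equals the area under the a-t graph; then v = v₀ + Δv.
0–3 s: ½(7 + -9)(3) = -3 m/s
3–5 s: ½(-9 + -6)(2) = -15 m/s
Δv = -18 m/s, so v(5) = 1 + (-18) = -17 m/s.

-17 m/s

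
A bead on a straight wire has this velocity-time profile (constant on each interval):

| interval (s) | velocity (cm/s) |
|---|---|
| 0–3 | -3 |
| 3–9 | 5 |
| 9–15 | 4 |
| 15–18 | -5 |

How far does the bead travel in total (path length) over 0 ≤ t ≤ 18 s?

Distance (not displacement) is the total path length: add the absolute areas under v-t.
0–3 s: |-3| × 3 = 9 cm
3–9 s: |5| × 6 = 30 cm
9–15 s: |4| × 6 = 24 cm
15–18 s: |-5| × 3 = 15 cm
Total distance = 78 cm

78 cm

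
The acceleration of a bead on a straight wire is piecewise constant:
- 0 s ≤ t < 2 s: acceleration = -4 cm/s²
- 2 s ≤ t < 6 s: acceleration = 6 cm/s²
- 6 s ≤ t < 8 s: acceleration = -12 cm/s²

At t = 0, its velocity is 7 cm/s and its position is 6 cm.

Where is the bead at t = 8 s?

78 cm

On each constant-a segment, Δv = aΔt and Δx = v₀Δt + ½aΔt²; chain segment to segment.
0–2 s: v starts 7 cm/s; Δx = 7·2 + ½·-4·2² = 6 cm; v ends -1 cm/s.
2–6 s: v starts -1 cm/s; Δx = -1·4 + ½·6·4² = 44 cm; v ends 23 cm/s.
6–8 s: v starts 23 cm/s; Δx = 23·2 + ½·-12·2² = 22 cm; v ends -1 cm/s.
x(8) = 6 + Σ Δx = 78 cm.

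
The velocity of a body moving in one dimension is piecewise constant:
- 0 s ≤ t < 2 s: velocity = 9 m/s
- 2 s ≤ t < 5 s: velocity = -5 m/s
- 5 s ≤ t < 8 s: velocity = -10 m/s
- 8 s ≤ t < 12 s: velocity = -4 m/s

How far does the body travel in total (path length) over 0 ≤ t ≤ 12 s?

79 m

Total distance travelled is ∫|v| dt — sum the magnitudes of each area piece.
0–2 s: |9| × 2 = 18 m
2–5 s: |-5| × 3 = 15 m
5–8 s: |-10| × 3 = 30 m
8–12 s: |-4| × 4 = 16 m
Total distance = 79 m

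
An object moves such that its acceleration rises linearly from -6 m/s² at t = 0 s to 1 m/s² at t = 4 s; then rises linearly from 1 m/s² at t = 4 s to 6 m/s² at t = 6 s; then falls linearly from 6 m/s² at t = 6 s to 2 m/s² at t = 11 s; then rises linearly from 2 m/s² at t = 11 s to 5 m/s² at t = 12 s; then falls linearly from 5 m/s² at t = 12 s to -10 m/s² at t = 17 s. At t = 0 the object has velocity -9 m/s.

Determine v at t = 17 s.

Δv equals the area under the a-t graph; then v = v₀ + Δv.
0–4 s: ½(-6 + 1)(4) = -10 m/s
4–6 s: ½(1 + 6)(2) = 7 m/s
6–11 s: ½(6 + 2)(5) = 20 m/s
11–12 s: ½(2 + 5)(1) = 3.5 m/s
12–17 s: ½(5 + -10)(5) = -12.5 m/s
Δv = 8 m/s, so v(17) = -9 + (8) = -1 m/s.

-1 m/s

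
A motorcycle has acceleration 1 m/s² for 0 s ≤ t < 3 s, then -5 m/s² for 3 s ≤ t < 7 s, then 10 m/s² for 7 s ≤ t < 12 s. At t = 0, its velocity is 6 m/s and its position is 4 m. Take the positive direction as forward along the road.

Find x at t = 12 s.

92.5 m

On each constant-a segment, Δv = aΔt and Δx = v₀Δt + ½aΔt²; chain segment to segment.
0–3 s: v starts 6 m/s; Δx = 6·3 + ½·1·3² = 22.5 m; v ends 9 m/s.
3–7 s: v starts 9 m/s; Δx = 9·4 + ½·-5·4² = -4 m; v ends -11 m/s.
7–12 s: v starts -11 m/s; Δx = -11·5 + ½·10·5² = 70 m; v ends 39 m/s.
x(12) = 4 + Σ Δx = 92.5 m.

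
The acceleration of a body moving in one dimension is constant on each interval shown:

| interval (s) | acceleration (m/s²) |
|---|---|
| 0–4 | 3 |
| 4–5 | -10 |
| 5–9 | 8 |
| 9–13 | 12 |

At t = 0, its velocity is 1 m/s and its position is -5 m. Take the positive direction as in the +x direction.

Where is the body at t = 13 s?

On each constant-a segment, Δv = aΔt and Δx = v₀Δt + ½aΔt²; chain segment to segment.
0–4 s: v starts 1 m/s; Δx = 1·4 + ½·3·4² = 28 m; v ends 13 m/s.
4–5 s: v starts 13 m/s; Δx = 13·1 + ½·-10·1² = 8 m; v ends 3 m/s.
5–9 s: v starts 3 m/s; Δx = 3·4 + ½·8·4² = 76 m; v ends 35 m/s.
9–13 s: v starts 35 m/s; Δx = 35·4 + ½·12·4² = 236 m; v ends 83 m/s.
x(13) = -5 + Σ Δx = 343 m.

343 m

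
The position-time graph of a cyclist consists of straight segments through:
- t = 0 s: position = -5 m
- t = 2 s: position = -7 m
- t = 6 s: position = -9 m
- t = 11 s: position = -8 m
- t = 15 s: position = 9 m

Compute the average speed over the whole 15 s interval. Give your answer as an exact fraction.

Average speed = (total path length)/(elapsed time); on a piecewise-linear x-t graph the path length is Σ|Δx|.
0–2 s: |Δx| = |-7 − -5| = 2 m
2–6 s: |Δx| = |-9 − -7| = 2 m
6–11 s: |Δx| = |-8 − -9| = 1 m
11–15 s: |Δx| = |9 − -8| = 17 m
Total path = 22 m; average speed = 22/15 = 22/15 m/s.

22/15 m/s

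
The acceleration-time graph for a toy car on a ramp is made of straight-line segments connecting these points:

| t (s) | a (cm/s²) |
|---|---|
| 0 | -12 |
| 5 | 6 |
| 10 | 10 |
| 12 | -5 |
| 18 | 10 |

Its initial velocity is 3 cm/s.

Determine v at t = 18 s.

Δv equals the area under the a-t graph; then v = v₀ + Δv.
0–5 s: ½(-12 + 6)(5) = -15 cm/s
5–10 s: ½(6 + 10)(5) = 40 cm/s
10–12 s: ½(10 + -5)(2) = 5 cm/s
12–18 s: ½(-5 + 10)(6) = 15 cm/s
Δv = 45 cm/s, so v(18) = 3 + (45) = 48 cm/s.

48 cm/s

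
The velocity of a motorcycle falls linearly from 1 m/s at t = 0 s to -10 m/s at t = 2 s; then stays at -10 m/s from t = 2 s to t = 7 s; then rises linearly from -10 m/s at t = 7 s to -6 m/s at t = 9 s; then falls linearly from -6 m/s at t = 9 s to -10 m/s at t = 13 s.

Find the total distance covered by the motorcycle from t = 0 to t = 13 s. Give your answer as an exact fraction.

1179/11 m

Total distance travelled is ∫|v| dt — sum the magnitudes of each area piece.
0–2 s: v = 0 at t = 2/11 s; triangle areas 1/11 + 100/11 = 101/11 m
2–7 s: |-10| × 5 = 50 m
7–9 s: |½(-10 + -6)(2)| = 16 m
9–13 s: |½(-6 + -10)(4)| = 32 m
Total distance = 1179/11 m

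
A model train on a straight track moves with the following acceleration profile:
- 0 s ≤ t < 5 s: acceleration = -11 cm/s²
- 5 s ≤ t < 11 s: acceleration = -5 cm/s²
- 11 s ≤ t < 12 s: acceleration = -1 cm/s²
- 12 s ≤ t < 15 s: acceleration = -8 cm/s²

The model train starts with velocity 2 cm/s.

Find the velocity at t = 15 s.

-108 cm/s

Δv equals the area under the a-t graph; then v = v₀ + Δv.
0–5 s: -11 × 5 = -55 cm/s
5–11 s: -5 × 6 = -30 cm/s
11–12 s: -1 × 1 = -1 cm/s
12–15 s: -8 × 3 = -24 cm/s
Δv = -110 cm/s, so v(15) = 2 + (-110) = -108 cm/s.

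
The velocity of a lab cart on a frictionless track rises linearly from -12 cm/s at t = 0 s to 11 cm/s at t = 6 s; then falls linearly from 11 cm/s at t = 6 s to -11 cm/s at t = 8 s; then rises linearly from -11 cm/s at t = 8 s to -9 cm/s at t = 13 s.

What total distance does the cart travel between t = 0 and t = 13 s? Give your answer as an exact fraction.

Total distance travelled is ∫|v| dt — sum the magnitudes of each area piece.
0–6 s: v = 0 at t = 72/23 s; triangle areas 432/23 + 363/23 = 795/23 cm
6–8 s: v = 0 at t = 7 s; triangle areas 5.5 + 5.5 = 11 cm
8–13 s: |½(-11 + -9)(5)| = 50 cm
Total distance = 2198/23 cm

2198/23 cm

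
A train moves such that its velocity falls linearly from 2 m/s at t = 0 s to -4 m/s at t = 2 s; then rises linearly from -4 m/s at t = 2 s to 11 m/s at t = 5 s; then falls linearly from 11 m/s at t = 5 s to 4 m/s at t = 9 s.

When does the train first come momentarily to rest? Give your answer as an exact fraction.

v changes sign on 0–2 s (from 2 to -4); the graph is linear there, so v = 0 at t = 0 + (-2)·(2 − 0)/(-4 − 2) = 2/3 s.

t = 2/3 s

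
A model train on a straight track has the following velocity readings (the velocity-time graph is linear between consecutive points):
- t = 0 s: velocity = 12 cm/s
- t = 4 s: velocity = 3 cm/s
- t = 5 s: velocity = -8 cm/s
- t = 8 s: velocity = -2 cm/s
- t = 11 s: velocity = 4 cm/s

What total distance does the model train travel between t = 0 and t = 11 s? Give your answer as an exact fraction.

Distance (not displacement) is the total path length: add the absolute areas under v-t.
0–4 s: |½(12 + 3)(4)| = 30 cm
4–5 s: v = 0 at t = 47/11 s; triangle areas 9/22 + 32/11 = 73/22 cm
5–8 s: |½(-8 + -2)(3)| = 15 cm
8–11 s: v = 0 at t = 9 s; triangle areas 1 + 4 = 5 cm
Total distance = 1173/22 cm

1173/22 cm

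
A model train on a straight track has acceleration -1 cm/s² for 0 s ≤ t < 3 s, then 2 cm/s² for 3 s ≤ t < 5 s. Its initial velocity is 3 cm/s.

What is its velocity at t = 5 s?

Δv equals the area under the a-t graph; then v = v₀ + Δv.
0–3 s: -1 × 3 = -3 cm/s
3–5 s: 2 × 2 = 4 cm/s
Δv = 1 cm/s, so v(5) = 3 + (1) = 4 cm/s.

4 cm/s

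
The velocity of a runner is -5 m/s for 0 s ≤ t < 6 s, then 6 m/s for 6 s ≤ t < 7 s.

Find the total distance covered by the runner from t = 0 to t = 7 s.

Total distance travelled is ∫|v| dt — sum the magnitudes of each area piece.
0–6 s: |-5| × 6 = 30 m
6–7 s: |6| × 1 = 6 m
Total distance = 36 m

36 m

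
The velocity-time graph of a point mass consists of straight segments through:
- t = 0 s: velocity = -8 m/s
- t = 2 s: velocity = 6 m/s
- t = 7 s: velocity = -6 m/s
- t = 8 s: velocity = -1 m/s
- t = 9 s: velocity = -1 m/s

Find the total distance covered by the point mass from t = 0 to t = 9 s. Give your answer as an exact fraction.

Distance (not displacement) is the total path length: add the absolute areas under v-t.
0–2 s: v = 0 at t = 8/7 s; triangle areas 32/7 + 18/7 = 50/7 m
2–7 s: v = 0 at t = 4.5 s; triangle areas 7.5 + 7.5 = 15 m
7–8 s: |½(-6 + -1)(1)| = 3.5 m
8–9 s: |-1| × 1 = 1 m
Total distance = 373/14 m

373/14 m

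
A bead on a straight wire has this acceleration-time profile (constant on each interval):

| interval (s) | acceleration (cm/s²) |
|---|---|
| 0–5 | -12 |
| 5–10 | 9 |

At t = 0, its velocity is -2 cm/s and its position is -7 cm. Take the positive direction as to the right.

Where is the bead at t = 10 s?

On each constant-a segment, Δv = aΔt and Δx = v₀Δt + ½aΔt²; chain segment to segment.
0–5 s: v starts -2 cm/s; Δx = -2·5 + ½·-12·5² = -160 cm; v ends -62 cm/s.
5–10 s: v starts -62 cm/s; Δx = -62·5 + ½·9·5² = -197.5 cm; v ends -17 cm/s.
x(10) = -7 + Σ Δx = -364.5 cm.

-364.5 cm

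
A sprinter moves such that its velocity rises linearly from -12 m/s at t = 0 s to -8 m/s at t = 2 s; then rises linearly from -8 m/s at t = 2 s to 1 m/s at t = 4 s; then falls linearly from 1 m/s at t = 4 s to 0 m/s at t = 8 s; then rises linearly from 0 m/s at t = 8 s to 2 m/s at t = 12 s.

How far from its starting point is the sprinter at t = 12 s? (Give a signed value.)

Displacement is the signed area under the v-t curve.
0–2 s: ½(-12 + -8)(2) = -20 m
2–4 s: ½(-8 + 1)(2) = -7 m
4–8 s: ½(1 + 0)(4) = 2 m
8–12 s: ½(0 + 2)(4) = 4 m
Net displacement = -21 m

-21 m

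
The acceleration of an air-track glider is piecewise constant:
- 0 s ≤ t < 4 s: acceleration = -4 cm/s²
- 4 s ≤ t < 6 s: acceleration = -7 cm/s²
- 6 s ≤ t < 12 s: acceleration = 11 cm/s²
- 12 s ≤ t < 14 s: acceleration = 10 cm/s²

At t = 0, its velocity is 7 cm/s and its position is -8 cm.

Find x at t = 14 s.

122 cm

On each constant-a segment, Δv = aΔt and Δx = v₀Δt + ½aΔt²; chain segment to segment.
0–4 s: v starts 7 cm/s; Δx = 7·4 + ½·-4·4² = -4 cm; v ends -9 cm/s.
4–6 s: v starts -9 cm/s; Δx = -9·2 + ½·-7·2² = -32 cm; v ends -23 cm/s.
6–12 s: v starts -23 cm/s; Δx = -23·6 + ½·11·6² = 60 cm; v ends 43 cm/s.
12–14 s: v starts 43 cm/s; Δx = 43·2 + ½·10·2² = 106 cm; v ends 63 cm/s.
x(14) = -8 + Σ Δx = 122 cm.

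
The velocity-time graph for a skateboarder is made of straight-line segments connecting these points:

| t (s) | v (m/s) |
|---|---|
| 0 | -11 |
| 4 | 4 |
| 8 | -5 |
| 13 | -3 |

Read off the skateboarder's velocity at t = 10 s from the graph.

-4.2 m/s

On 8–13 s the graph is linear from -5 to -3 m/s: v(10) = -5 + (-3 − -5)·(10 − 8)/(13 − 8) = -4.2 m/s.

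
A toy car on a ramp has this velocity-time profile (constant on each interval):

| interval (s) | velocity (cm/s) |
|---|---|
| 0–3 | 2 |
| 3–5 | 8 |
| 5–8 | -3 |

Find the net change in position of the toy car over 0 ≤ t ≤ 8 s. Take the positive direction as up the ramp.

13 cm

Displacement is the signed area under the v-t curve.
0–3 s: 2 × 3 = 6 cm
3–5 s: 8 × 2 = 16 cm
5–8 s: -3 × 3 = -9 cm
Net displacement = 13 cm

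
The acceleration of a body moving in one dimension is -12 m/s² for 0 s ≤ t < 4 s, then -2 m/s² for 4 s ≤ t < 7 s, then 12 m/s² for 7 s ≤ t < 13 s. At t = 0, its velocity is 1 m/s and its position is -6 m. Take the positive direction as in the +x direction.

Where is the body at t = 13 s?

On each constant-a segment, Δv = aΔt and Δx = v₀Δt + ½aΔt²; chain segment to segment.
0–4 s: v starts 1 m/s; Δx = 1·4 + ½·-12·4² = -92 m; v ends -47 m/s.
4–7 s: v starts -47 m/s; Δx = -47·3 + ½·-2·3² = -150 m; v ends -53 m/s.
7–13 s: v starts -53 m/s; Δx = -53·6 + ½·12·6² = -102 m; v ends 19 m/s.
x(13) = -6 + Σ Δx = -350 m.

-350 m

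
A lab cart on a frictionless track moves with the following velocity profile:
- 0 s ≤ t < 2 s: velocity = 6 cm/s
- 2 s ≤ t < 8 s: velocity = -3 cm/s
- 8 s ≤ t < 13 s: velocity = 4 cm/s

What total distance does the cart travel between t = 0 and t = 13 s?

Total distance travelled is ∫|v| dt — sum the magnitudes of each area piece.
0–2 s: |6| × 2 = 12 cm
2–8 s: |-3| × 6 = 18 cm
8–13 s: |4| × 5 = 20 cm
Total distance = 50 cm

50 cm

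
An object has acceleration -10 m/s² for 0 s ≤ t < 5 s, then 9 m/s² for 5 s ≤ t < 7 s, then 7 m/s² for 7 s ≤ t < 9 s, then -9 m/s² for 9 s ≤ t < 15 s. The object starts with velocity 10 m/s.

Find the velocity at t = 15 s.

-62 m/s

Δv equals the area under the a-t graph; then v = v₀ + Δv.
0–5 s: -10 × 5 = -50 m/s
5–7 s: 9 × 2 = 18 m/s
7–9 s: 7 × 2 = 14 m/s
9–15 s: -9 × 6 = -54 m/s
Δv = -72 m/s, so v(15) = 10 + (-72) = -62 m/s.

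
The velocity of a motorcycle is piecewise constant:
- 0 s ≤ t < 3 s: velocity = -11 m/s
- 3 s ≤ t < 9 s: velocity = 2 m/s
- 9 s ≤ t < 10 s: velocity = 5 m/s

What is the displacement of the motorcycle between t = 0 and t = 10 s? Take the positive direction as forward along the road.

Net displacement equals the area under the velocity-time graph (areas below the axis count negative).
0–3 s: -11 × 3 = -33 m
3–9 s: 2 × 6 = 12 m
9–10 s: 5 × 1 = 5 m
Net displacement = -16 m

-16 m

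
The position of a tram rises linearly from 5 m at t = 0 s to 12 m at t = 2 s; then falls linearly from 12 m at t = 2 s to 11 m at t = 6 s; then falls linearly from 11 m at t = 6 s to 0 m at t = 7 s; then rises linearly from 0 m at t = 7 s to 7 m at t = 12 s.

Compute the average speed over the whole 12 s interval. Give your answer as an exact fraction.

13/6 m/s

Average speed = (total path length)/(elapsed time); on a piecewise-linear x-t graph the path length is Σ|Δx|.
0–2 s: |Δx| = |12 − 5| = 7 m
2–6 s: |Δx| = |11 − 12| = 1 m
6–7 s: |Δx| = |0 − 11| = 11 m
7–12 s: |Δx| = |7 − 0| = 7 m
Total path = 26 m; average speed = 26/12 = 13/6 m/s.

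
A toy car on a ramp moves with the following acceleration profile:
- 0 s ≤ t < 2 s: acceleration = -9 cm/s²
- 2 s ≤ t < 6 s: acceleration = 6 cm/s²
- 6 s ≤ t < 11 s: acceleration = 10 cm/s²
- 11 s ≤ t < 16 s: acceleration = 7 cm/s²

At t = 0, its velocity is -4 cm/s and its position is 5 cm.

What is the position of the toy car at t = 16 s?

421.5 cm

On each constant-a segment, Δv = aΔt and Δx = v₀Δt + ½aΔt²; chain segment to segment.
0–2 s: v starts -4 cm/s; Δx = -4·2 + ½·-9·2² = -26 cm; v ends -22 cm/s.
2–6 s: v starts -22 cm/s; Δx = -22·4 + ½·6·4² = -40 cm; v ends 2 cm/s.
6–11 s: v starts 2 cm/s; Δx = 2·5 + ½·10·5² = 135 cm; v ends 52 cm/s.
11–16 s: v starts 52 cm/s; Δx = 52·5 + ½·7·5² = 347.5 cm; v ends 87 cm/s.
x(16) = 5 + Σ Δx = 421.5 cm.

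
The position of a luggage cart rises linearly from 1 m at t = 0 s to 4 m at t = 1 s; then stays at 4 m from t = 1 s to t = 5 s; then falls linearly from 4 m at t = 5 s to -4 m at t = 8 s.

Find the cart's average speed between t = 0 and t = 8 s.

1.375 m/s

Average speed = (total path length)/(elapsed time); on a piecewise-linear x-t graph the path length is Σ|Δx|.
0–1 s: |Δx| = |4 − 1| = 3 m
1–5 s: |Δx| = |4 − 4| = 0 m
5–8 s: |Δx| = |-4 − 4| = 8 m
Total path = 11 m; average speed = 11/8 = 1.375 m/s.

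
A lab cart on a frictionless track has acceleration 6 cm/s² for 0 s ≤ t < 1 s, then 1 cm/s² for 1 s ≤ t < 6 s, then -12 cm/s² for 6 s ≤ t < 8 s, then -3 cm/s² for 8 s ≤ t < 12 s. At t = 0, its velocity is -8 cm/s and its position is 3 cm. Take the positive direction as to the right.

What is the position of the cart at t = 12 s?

-125.5 cm

On each constant-a segment, Δv = aΔt and Δx = v₀Δt + ½aΔt²; chain segment to segment.
0–1 s: v starts -8 cm/s; Δx = -8·1 + ½·6·1² = -5 cm; v ends -2 cm/s.
1–6 s: v starts -2 cm/s; Δx = -2·5 + ½·1·5² = 2.5 cm; v ends 3 cm/s.
6–8 s: v starts 3 cm/s; Δx = 3·2 + ½·-12·2² = -18 cm; v ends -21 cm/s.
8–12 s: v starts -21 cm/s; Δx = -21·4 + ½·-3·4² = -108 cm; v ends -33 cm/s.
x(12) = 3 + Σ Δx = -125.5 cm.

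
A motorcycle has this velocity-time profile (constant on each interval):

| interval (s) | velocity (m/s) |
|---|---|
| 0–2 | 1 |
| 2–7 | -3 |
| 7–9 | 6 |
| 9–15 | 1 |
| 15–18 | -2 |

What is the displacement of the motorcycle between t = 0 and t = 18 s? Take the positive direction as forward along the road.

Displacement is the signed area under the v-t curve.
0–2 s: 1 × 2 = 2 m
2–7 s: -3 × 5 = -15 m
7–9 s: 6 × 2 = 12 m
9–15 s: 1 × 6 = 6 m
15–18 s: -2 × 3 = -6 m
Net displacement = -1 m

-1 m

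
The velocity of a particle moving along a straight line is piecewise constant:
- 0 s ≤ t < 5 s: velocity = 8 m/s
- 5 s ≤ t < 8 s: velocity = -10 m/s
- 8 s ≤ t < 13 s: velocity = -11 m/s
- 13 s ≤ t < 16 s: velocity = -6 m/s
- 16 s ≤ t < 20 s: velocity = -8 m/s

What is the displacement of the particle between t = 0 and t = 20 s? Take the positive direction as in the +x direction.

-95 m

Net displacement equals the area under the velocity-time graph (areas below the axis count negative).
0–5 s: 8 × 5 = 40 m
5–8 s: -10 × 3 = -30 m
8–13 s: -11 × 5 = -55 m
13–16 s: -6 × 3 = -18 m
16–20 s: -8 × 4 = -32 m
Net displacement = -95 m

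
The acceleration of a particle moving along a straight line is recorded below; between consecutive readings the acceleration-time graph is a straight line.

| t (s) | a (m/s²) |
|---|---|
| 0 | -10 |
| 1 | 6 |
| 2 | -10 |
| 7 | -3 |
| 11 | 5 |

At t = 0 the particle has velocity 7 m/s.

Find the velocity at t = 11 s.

Δv equals the area under the a-t graph; then v = v₀ + Δv.
0–1 s: ½(-10 + 6)(1) = -2 m/s
1–2 s: ½(6 + -10)(1) = -2 m/s
2–7 s: ½(-10 + -3)(5) = -32.5 m/s
7–11 s: ½(-3 + 5)(4) = 4 m/s
Δv = -32.5 m/s, so v(11) = 7 + (-32.5) = -25.5 m/s.

-25.5 m/s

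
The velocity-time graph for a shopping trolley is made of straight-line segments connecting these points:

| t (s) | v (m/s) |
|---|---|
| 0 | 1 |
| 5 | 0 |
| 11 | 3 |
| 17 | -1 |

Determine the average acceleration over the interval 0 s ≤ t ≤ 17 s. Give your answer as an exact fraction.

-2/17 m/s²

Average acceleration = Δv/Δt = (-1 − 1)/(17 − 0) = -2/17 m/s².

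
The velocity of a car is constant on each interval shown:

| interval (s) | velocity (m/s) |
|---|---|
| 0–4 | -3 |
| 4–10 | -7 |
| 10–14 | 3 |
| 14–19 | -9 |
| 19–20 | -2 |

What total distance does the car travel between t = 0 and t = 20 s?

113 m

Total distance travelled is ∫|v| dt — sum the magnitudes of each area piece.
0–4 s: |-3| × 4 = 12 m
4–10 s: |-7| × 6 = 42 m
10–14 s: |3| × 4 = 12 m
14–19 s: |-9| × 5 = 45 m
19–20 s: |-2| × 1 = 2 m
Total distance = 113 m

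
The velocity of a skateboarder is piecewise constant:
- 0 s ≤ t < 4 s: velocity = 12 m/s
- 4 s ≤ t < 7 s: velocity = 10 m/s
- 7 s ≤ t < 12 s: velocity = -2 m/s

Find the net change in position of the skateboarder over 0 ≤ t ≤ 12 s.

68 m

Displacement is the signed area under the v-t curve.
0–4 s: 12 × 4 = 48 m
4–7 s: 10 × 3 = 30 m
7–12 s: -2 × 5 = -10 m
Net displacement = 68 m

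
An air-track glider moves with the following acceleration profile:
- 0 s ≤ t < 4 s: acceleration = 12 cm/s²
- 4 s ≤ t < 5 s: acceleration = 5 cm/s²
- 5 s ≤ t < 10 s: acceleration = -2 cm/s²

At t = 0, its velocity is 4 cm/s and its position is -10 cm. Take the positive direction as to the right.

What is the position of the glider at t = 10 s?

On each constant-a segment, Δv = aΔt and Δx = v₀Δt + ½aΔt²; chain segment to segment.
0–4 s: v starts 4 cm/s; Δx = 4·4 + ½·12·4² = 112 cm; v ends 52 cm/s.
4–5 s: v starts 52 cm/s; Δx = 52·1 + ½·5·1² = 54.5 cm; v ends 57 cm/s.
5–10 s: v starts 57 cm/s; Δx = 57·5 + ½·-2·5² = 260 cm; v ends 47 cm/s.
x(10) = -10 + Σ Δx = 416.5 cm.

416.5 cm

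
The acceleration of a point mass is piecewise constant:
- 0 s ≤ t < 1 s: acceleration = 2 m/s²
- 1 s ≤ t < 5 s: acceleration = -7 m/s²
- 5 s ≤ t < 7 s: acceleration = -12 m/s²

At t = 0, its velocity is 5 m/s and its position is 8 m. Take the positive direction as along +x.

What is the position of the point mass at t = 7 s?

-80 m

On each constant-a segment, Δv = aΔt and Δx = v₀Δt + ½aΔt²; chain segment to segment.
0–1 s: v starts 5 m/s; Δx = 5·1 + ½·2·1² = 6 m; v ends 7 m/s.
1–5 s: v starts 7 m/s; Δx = 7·4 + ½·-7·4² = -28 m; v ends -21 m/s.
5–7 s: v starts -21 m/s; Δx = -21·2 + ½·-12·2² = -66 m; v ends -45 m/s.
x(7) = 8 + Σ Δx = -80 m.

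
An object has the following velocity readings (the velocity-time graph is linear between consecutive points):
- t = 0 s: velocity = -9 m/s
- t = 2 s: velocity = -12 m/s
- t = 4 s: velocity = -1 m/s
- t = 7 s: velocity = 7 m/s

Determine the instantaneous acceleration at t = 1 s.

-1.5 m/s²

Acceleration is the slope of the v-t graph on 0–2 s: (-12 − -9)/(2 − 0) = -1.5 m/s².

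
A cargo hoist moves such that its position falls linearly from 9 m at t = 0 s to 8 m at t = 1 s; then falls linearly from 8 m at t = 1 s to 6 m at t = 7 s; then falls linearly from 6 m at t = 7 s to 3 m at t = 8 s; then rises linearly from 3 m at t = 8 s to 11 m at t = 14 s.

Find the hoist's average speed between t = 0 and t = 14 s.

1 m/s

Average speed = (total path length)/(elapsed time); on a piecewise-linear x-t graph the path length is Σ|Δx|.
0–1 s: |Δx| = |8 − 9| = 1 m
1–7 s: |Δx| = |6 − 8| = 2 m
7–8 s: |Δx| = |3 − 6| = 3 m
8–14 s: |Δx| = |11 − 3| = 8 m
Total path = 14 m; average speed = 14/14 = 1 m/s.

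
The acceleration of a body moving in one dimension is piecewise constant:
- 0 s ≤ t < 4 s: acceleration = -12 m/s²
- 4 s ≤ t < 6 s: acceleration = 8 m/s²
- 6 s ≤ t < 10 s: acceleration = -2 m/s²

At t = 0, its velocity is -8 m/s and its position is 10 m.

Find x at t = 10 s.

On each constant-a segment, Δv = aΔt and Δx = v₀Δt + ½aΔt²; chain segment to segment.
0–4 s: v starts -8 m/s; Δx = -8·4 + ½·-12·4² = -128 m; v ends -56 m/s.
4–6 s: v starts -56 m/s; Δx = -56·2 + ½·8·2² = -96 m; v ends -40 m/s.
6–10 s: v starts -40 m/s; Δx = -40·4 + ½·-2·4² = -176 m; v ends -48 m/s.
x(10) = 10 + Σ Δx = -390 m.

-390 m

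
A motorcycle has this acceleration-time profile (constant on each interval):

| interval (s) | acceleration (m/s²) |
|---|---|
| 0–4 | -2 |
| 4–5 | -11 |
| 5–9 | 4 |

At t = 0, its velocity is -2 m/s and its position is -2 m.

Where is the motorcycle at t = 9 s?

-93.5 m

On each constant-a segment, Δv = aΔt and Δx = v₀Δt + ½aΔt²; chain segment to segment.
0–4 s: v starts -2 m/s; Δx = -2·4 + ½·-2·4² = -24 m; v ends -10 m/s.
4–5 s: v starts -10 m/s; Δx = -10·1 + ½·-11·1² = -15.5 m; v ends -21 m/s.
5–9 s: v starts -21 m/s; Δx = -21·4 + ½·4·4² = -52 m; v ends -5 m/s.
x(9) = -2 + Σ Δx = -93.5 m.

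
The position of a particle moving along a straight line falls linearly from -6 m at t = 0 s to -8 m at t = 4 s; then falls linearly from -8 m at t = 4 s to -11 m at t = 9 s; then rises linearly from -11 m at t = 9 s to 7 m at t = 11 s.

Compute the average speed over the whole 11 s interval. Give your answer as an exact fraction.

Average speed = (total path length)/(elapsed time); on a piecewise-linear x-t graph the path length is Σ|Δx|.
0–4 s: |Δx| = |-8 − -6| = 2 m
4–9 s: |Δx| = |-11 − -8| = 3 m
9–11 s: |Δx| = |7 − -11| = 18 m
Total path = 23 m; average speed = 23/11 = 23/11 m/s.

23/11 m/s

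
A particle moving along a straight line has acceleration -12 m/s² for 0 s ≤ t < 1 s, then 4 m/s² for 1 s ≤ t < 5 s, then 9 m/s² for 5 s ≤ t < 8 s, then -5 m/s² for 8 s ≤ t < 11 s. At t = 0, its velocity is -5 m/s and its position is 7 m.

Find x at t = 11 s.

On each constant-a segment, Δv = aΔt and Δx = v₀Δt + ½aΔt²; chain segment to segment.
0–1 s: v starts -5 m/s; Δx = -5·1 + ½·-12·1² = -11 m; v ends -17 m/s.
1–5 s: v starts -17 m/s; Δx = -17·4 + ½·4·4² = -36 m; v ends -1 m/s.
5–8 s: v starts -1 m/s; Δx = -1·3 + ½·9·3² = 37.5 m; v ends 26 m/s.
8–11 s: v starts 26 m/s; Δx = 26·3 + ½·-5·3² = 55.5 m; v ends 11 m/s.
x(11) = 7 + Σ Δx = 53 m.

53 m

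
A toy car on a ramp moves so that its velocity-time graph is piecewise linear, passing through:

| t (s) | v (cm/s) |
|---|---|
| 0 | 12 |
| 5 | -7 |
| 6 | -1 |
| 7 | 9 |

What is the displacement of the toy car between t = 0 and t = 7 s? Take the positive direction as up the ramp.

12.5 cm

Net displacement equals the area under the velocity-time graph (areas below the axis count negative).
0–5 s: ½(12 + -7)(5) = 12.5 cm
5–6 s: ½(-7 + -1)(1) = -4 cm
6–7 s: ½(-1 + 9)(1) = 4 cm
Net displacement = 12.5 cm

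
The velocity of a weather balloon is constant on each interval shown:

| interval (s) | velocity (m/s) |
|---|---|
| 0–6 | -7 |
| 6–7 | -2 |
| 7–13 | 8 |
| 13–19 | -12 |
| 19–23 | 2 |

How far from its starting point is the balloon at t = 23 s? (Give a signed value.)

Displacement is the signed area under the v-t curve.
0–6 s: -7 × 6 = -42 m
6–7 s: -2 × 1 = -2 m
7–13 s: 8 × 6 = 48 m
13–19 s: -12 × 6 = -72 m
19–23 s: 2 × 4 = 8 m
Net displacement = -60 m

-60 m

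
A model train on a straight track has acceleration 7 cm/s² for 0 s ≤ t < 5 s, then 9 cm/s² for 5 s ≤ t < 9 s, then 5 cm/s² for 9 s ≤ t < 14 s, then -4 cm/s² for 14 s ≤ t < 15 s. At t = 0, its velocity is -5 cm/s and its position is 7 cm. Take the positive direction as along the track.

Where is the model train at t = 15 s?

On each constant-a segment, Δv = aΔt and Δx = v₀Δt + ½aΔt²; chain segment to segment.
0–5 s: v starts -5 cm/s; Δx = -5·5 + ½·7·5² = 62.5 cm; v ends 30 cm/s.
5–9 s: v starts 30 cm/s; Δx = 30·4 + ½·9·4² = 192 cm; v ends 66 cm/s.
9–14 s: v starts 66 cm/s; Δx = 66·5 + ½·5·5² = 392.5 cm; v ends 91 cm/s.
14–15 s: v starts 91 cm/s; Δx = 91·1 + ½·-4·1² = 89 cm; v ends 87 cm/s.
x(15) = 7 + Σ Δx = 743 cm.

743 cm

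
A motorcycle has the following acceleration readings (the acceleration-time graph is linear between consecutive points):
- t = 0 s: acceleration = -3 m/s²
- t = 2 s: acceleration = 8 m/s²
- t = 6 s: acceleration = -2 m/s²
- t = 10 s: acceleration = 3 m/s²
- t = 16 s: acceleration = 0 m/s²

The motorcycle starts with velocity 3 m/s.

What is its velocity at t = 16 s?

31 m/s

Δv equals the area under the a-t graph; then v = v₀ + Δv.
0–2 s: ½(-3 + 8)(2) = 5 m/s
2–6 s: ½(8 + -2)(4) = 12 m/s
6–10 s: ½(-2 + 3)(4) = 2 m/s
10–16 s: ½(3 + 0)(6) = 9 m/s
Δv = 28 m/s, so v(16) = 3 + (28) = 31 m/s.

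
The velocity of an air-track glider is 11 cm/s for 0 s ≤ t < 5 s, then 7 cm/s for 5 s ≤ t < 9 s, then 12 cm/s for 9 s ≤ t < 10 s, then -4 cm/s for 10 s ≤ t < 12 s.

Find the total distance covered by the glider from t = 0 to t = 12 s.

Total distance travelled is ∫|v| dt — sum the magnitudes of each area piece.
0–5 s: |11| × 5 = 55 cm
5–9 s: |7| × 4 = 28 cm
9–10 s: |12| × 1 = 12 cm
10–12 s: |-4| × 2 = 8 cm
Total distance = 103 cm

103 cm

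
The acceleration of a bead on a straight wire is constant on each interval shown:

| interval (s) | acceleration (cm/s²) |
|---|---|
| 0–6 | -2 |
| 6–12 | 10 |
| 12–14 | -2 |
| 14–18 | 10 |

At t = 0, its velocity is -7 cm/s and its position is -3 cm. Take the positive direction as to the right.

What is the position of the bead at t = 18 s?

On each constant-a segment, Δv = aΔt and Δx = v₀Δt + ½aΔt²; chain segment to segment.
0–6 s: v starts -7 cm/s; Δx = -7·6 + ½·-2·6² = -78 cm; v ends -19 cm/s.
6–12 s: v starts -19 cm/s; Δx = -19·6 + ½·10·6² = 66 cm; v ends 41 cm/s.
12–14 s: v starts 41 cm/s; Δx = 41·2 + ½·-2·2² = 78 cm; v ends 37 cm/s.
14–18 s: v starts 37 cm/s; Δx = 37·4 + ½·10·4² = 228 cm; v ends 77 cm/s.
x(18) = -3 + Σ Δx = 291 cm.

291 cm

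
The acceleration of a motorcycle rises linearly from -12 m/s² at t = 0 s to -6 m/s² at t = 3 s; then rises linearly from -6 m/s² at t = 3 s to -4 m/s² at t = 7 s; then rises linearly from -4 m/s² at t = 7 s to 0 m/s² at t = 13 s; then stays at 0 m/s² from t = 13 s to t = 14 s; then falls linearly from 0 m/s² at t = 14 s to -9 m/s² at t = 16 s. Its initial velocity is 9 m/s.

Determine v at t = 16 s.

-59 m/s

Δv equals the area under the a-t graph; then v = v₀ + Δv.
0–3 s: ½(-12 + -6)(3) = -27 m/s
3–7 s: ½(-6 + -4)(4) = -20 m/s
7–13 s: ½(-4 + 0)(6) = -12 m/s
13–14 s: 0 × 1 = 0 m/s
14–16 s: ½(0 + -9)(2) = -9 m/s
Δv = -68 m/s, so v(16) = 9 + (-68) = -59 m/s.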